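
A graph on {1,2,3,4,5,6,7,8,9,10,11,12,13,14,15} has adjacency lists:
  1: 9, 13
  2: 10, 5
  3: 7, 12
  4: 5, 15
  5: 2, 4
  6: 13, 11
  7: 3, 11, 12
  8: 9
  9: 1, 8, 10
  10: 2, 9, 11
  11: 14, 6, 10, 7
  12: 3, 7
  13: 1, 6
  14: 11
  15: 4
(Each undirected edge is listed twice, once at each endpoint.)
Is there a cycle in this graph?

Yes

The graph has 15 vertices, 16 edges, and 1 connected component.
Since 16 > 15 - 1, a cycle must exist; for instance 7-3-12-7.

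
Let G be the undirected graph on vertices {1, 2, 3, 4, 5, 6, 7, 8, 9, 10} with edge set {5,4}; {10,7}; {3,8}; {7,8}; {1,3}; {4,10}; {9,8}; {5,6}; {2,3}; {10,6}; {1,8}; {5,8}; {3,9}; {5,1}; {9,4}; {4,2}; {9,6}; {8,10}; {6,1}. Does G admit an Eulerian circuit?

Yes

Degrees: 1:4, 2:2, 3:4, 4:4, 5:4, 6:4, 7:2, 8:6, 9:4, 10:4
Every vertex has even degree and the edges form a single connected piece, so an Eulerian circuit exists.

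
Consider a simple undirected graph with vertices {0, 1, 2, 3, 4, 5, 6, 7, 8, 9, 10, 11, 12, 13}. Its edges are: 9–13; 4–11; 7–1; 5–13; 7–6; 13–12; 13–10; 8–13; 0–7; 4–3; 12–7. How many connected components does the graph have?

Component: {2}
Component: {3, 4, 11}
Component: {0, 1, 5, 6, 7, 8, 9, 10, 12, 13}

3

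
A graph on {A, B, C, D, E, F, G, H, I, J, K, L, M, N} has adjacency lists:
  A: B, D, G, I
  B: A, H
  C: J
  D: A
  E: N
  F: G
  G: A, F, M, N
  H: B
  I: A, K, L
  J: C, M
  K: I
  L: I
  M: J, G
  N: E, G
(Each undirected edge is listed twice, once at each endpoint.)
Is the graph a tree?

The graph has 14 vertices and 13 edges.
It is connected with exactly 13 edges, hence acyclic — it is a tree.

Yes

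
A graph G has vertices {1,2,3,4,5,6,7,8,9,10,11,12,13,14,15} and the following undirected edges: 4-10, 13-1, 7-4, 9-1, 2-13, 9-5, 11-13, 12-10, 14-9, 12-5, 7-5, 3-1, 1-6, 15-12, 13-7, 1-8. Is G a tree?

|V| = 15, |E| = 16.
Connected but with 16 > 14 edges, so it has a cycle and is not a tree.

No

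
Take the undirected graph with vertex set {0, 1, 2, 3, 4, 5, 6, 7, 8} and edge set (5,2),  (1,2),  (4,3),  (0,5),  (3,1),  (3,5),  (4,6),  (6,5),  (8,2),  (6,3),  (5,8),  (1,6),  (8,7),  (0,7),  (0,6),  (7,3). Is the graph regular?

Degrees: 0:3, 1:3, 2:3, 3:5, 4:2, 5:5, 6:5, 7:3, 8:3
Degrees are not all equal (e.g. deg(4)=2 but deg(3)=5); not regular.

No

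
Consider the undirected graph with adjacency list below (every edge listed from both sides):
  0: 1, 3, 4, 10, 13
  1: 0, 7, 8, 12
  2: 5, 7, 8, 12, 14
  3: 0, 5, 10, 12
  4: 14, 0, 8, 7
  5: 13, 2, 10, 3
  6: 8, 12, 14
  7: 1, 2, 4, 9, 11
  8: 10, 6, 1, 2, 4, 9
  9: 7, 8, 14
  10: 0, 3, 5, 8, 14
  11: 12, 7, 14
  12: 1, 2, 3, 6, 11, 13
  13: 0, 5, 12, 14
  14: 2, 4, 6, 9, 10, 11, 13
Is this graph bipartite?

10-5-3-10 is an odd cycle (length 3), and a bipartite graph can contain only even cycles.

No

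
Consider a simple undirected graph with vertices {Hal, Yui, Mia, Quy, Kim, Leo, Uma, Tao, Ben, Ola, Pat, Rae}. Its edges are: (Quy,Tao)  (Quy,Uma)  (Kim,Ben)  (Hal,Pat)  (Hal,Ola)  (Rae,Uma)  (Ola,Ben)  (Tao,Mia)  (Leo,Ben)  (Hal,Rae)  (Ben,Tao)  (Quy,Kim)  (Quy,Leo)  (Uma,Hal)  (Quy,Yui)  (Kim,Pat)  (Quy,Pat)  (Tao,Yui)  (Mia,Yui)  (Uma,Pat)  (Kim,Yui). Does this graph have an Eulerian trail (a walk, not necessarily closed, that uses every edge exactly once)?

Degrees: Hal:4, Yui:4, Mia:2, Quy:6, Kim:4, Leo:2, Uma:4, Tao:4, Ben:4, Ola:2, Pat:4, Rae:2
Odd-degree vertices: none (0 total).
The non-isolated vertices are connected and exactly 0 have odd degree, so an Eulerian trail exists.

Yes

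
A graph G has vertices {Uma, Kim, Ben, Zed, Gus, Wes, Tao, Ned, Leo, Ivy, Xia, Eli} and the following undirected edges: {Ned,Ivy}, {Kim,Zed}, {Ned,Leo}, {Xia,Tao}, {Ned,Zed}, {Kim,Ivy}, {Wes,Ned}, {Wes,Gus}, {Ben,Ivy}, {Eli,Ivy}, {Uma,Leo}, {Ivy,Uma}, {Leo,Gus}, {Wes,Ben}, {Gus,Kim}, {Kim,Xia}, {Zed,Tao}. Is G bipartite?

The cycle Kim-Gus-Wes-Ben-Ivy-Kim has length 5, which is odd, so the graph is not bipartite.

No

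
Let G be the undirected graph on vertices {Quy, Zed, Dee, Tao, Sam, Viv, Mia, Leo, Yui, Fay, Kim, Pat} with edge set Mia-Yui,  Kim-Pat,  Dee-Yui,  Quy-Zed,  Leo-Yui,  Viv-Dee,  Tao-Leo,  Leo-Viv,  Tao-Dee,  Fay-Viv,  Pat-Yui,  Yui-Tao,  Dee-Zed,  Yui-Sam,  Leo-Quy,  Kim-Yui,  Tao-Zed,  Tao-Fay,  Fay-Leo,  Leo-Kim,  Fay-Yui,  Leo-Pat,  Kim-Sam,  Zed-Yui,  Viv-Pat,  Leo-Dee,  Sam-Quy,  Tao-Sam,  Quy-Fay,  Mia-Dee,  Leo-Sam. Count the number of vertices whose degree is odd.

4

Degrees: Quy:4, Zed:4, Dee:6, Tao:6, Sam:5, Viv:4, Mia:2, Leo:9, Yui:9, Fay:5, Kim:4, Pat:4
Odd-degree vertices: Sam, Leo, Yui, Fay.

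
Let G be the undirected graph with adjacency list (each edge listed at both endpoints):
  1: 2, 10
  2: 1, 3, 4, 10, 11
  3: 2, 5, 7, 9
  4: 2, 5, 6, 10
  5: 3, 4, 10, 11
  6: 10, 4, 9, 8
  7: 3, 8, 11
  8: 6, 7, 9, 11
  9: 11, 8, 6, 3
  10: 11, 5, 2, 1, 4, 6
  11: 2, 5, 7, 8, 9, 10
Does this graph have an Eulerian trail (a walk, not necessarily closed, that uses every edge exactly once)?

Degrees: 1:2, 2:5, 3:4, 4:4, 5:4, 6:4, 7:3, 8:4, 9:4, 10:6, 11:6
Odd-degree vertices: 2, 7 (2 total).
The non-isolated vertices are connected and exactly 2 have odd degree, so an Eulerian trail exists (from 2 to 7).

Yes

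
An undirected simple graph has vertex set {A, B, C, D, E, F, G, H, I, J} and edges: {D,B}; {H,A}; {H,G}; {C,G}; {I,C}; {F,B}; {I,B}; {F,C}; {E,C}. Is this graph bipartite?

Partition the vertices as {B, C, H, J} vs {A, D, E, F, G, I}. Each listed edge has one endpoint in each part, so the graph is bipartite.

Yes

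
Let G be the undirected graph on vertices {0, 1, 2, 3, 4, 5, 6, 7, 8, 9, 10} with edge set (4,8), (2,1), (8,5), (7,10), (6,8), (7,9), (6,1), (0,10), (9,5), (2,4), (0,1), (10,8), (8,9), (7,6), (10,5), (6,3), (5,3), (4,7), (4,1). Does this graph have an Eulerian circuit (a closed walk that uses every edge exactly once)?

No

Degrees: 0:2, 1:4, 2:2, 3:2, 4:4, 5:4, 6:4, 7:4, 8:5, 9:3, 10:4
Vertices with odd degree: 8, 9. An Eulerian circuit requires all degrees even.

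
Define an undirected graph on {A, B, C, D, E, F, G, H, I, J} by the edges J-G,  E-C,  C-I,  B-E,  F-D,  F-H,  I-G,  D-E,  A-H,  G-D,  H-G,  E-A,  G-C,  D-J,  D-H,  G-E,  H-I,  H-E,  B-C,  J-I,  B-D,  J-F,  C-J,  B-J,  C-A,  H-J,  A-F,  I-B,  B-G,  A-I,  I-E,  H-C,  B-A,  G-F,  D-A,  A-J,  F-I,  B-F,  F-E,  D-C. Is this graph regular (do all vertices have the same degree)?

Yes

Degrees: A:8, B:8, C:8, D:8, E:8, F:8, G:8, H:8, I:8, J:8
All degrees equal 8; the graph is regular.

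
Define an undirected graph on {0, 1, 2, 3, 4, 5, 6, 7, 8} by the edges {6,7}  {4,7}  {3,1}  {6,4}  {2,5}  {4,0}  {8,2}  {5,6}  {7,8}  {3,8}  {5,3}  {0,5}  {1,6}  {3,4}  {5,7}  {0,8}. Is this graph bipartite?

The cycle 7-6-5-7 has length 3, which is odd, so the graph is not bipartite.

No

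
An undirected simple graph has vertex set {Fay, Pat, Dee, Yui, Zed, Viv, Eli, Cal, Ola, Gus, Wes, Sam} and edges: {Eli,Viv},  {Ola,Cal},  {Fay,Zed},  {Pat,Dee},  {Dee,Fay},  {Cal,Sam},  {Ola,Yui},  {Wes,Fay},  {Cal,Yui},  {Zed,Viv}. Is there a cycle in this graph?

|V| = 12, |E| = 10, number of components = 3.
Since 10 > 12 - 3, a cycle must exist; for instance Yui-Ola-Cal-Yui.

Yes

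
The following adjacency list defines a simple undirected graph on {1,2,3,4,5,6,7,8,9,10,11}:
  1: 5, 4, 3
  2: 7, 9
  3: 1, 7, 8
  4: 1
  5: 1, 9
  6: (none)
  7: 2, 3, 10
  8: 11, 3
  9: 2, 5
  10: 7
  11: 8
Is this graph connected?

No

Component: {6}
Component: {1, 2, 3, 4, 5, 7, 8, 9, 10, 11}
No edge joins these 2 groups, so the graph is disconnected.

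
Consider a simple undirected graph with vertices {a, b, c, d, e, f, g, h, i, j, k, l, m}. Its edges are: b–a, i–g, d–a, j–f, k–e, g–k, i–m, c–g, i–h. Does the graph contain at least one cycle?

No

|V| = 13, |E| = 9, number of components = 4.
A forest on 13 vertices with 4 components has exactly 9 edges, which matches — so no cycle.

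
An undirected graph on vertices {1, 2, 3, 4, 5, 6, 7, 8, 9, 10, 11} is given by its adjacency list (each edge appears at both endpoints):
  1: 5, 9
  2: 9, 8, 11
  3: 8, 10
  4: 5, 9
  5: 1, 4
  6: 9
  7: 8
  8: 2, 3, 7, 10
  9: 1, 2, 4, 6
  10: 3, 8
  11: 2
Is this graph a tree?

No

The graph has 11 vertices and 12 edges.
A tree on 11 vertices has exactly 10 edges; this graph has 12, so it contains a cycle and is not a tree.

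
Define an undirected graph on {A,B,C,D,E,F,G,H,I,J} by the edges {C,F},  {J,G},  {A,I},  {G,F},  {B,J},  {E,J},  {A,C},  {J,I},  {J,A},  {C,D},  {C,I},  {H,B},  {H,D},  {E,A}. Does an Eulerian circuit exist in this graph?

No

Degrees: A:4, B:2, C:4, D:2, E:2, F:2, G:2, H:2, I:3, J:5
I, J have odd degree; an Eulerian circuit needs every degree to be even, so none exists.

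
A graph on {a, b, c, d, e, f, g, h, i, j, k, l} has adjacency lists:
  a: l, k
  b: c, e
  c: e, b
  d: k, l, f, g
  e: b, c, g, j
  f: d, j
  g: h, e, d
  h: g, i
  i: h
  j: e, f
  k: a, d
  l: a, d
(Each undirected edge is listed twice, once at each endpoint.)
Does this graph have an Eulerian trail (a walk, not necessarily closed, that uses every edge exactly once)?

Yes

Degrees: a:2, b:2, c:2, d:4, e:4, f:2, g:3, h:2, i:1, j:2, k:2, l:2
Odd-degree vertices: g, i (2 total).
With 2 odd-degree vertices and all edges in one connected piece, an Eulerian trail exists (from g to i).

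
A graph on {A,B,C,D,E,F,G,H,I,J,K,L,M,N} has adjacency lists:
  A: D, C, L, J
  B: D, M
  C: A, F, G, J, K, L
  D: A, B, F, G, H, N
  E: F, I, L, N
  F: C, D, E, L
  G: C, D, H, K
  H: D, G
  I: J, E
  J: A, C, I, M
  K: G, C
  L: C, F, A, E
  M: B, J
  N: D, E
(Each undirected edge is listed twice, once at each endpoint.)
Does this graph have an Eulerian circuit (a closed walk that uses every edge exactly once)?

Degrees: A:4, B:2, C:6, D:6, E:4, F:4, G:4, H:2, I:2, J:4, K:2, L:4, M:2, N:2
Every vertex has even degree and the edges form a single connected piece, so an Eulerian circuit exists.

Yes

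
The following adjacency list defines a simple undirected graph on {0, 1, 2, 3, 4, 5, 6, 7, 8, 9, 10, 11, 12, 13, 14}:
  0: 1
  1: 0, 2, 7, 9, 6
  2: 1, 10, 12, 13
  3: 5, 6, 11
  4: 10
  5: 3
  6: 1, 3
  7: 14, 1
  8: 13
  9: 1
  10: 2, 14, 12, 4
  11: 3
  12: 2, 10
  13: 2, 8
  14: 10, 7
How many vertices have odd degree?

8

Degrees: 0:1, 1:5, 2:4, 3:3, 4:1, 5:1, 6:2, 7:2, 8:1, 9:1, 10:4, 11:1, 12:2, 13:2, 14:2
Odd-degree vertices: 0, 1, 3, 4, 5, 8, 9, 11.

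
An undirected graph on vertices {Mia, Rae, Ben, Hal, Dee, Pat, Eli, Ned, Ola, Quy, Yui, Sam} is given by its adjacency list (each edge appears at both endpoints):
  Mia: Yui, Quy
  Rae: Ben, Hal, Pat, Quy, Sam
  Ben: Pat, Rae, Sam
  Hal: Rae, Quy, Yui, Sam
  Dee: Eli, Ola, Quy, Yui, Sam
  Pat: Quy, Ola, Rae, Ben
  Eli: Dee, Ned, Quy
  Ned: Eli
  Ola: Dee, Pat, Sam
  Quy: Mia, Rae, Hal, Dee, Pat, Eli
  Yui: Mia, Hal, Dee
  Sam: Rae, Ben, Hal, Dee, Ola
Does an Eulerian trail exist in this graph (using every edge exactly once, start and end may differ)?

No

Degrees: Mia:2, Rae:5, Ben:3, Hal:4, Dee:5, Pat:4, Eli:3, Ned:1, Ola:3, Quy:6, Yui:3, Sam:5
Odd-degree vertices: Rae, Ben, Dee, Eli, Ned, Ola, Yui, Sam (8 total).
With 8 odd-degree vertices (more than two), no single trail can use every edge.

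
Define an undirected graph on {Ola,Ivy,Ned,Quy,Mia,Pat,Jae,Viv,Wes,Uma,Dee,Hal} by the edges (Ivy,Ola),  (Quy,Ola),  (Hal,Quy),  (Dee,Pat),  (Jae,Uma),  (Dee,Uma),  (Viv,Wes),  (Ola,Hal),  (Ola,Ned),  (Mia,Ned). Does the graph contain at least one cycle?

|V| = 12, |E| = 10, number of components = 3.
Since 10 > 12 - 3, a cycle must exist; for instance Ola-Hal-Quy-Ola.

Yes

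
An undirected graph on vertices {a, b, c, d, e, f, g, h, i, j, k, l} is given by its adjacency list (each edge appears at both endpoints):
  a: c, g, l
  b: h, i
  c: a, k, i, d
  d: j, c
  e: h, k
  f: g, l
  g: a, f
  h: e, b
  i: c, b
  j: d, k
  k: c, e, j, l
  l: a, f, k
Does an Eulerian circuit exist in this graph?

No

Degrees: a:3, b:2, c:4, d:2, e:2, f:2, g:2, h:2, i:2, j:2, k:4, l:3
Vertices with odd degree: a, l. An Eulerian circuit requires all degrees even.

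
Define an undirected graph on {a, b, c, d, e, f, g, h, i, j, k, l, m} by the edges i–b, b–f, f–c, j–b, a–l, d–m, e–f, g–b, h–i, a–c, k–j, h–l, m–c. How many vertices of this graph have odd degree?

6

Degrees: a:2, b:4, c:3, d:1, e:1, f:3, g:1, h:2, i:2, j:2, k:1, l:2, m:2
Odd-degree vertices: c, d, e, f, g, k.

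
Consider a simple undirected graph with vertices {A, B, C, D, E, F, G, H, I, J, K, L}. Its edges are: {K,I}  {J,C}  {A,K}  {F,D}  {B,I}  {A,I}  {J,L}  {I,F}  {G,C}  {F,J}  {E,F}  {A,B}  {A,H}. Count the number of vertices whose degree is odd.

6

Degrees: A:4, B:2, C:2, D:1, E:1, F:4, G:1, H:1, I:4, J:3, K:2, L:1
Odd-degree vertices: D, E, G, H, J, L.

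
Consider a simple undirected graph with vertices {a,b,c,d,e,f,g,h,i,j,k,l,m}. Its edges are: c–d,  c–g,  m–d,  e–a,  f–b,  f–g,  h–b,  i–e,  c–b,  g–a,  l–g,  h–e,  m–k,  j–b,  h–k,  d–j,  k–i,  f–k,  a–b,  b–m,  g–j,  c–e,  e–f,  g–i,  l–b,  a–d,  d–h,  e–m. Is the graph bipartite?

Yes

Partition the vertices as {b, d, e, g, k} vs {a, c, f, h, i, j, l, m}. Each listed edge has one endpoint in each part, so the graph is bipartite.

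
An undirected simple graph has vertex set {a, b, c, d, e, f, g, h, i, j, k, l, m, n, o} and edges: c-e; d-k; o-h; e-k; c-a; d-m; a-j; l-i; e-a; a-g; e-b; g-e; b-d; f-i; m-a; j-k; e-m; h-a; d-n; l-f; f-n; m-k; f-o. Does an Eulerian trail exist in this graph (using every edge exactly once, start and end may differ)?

Yes

Degrees: a:6, b:2, c:2, d:4, e:6, f:4, g:2, h:2, i:2, j:2, k:4, l:2, m:4, n:2, o:2
Odd-degree vertices: none (0 total).
With 0 odd-degree vertices and all edges in one connected piece, an Eulerian trail exists.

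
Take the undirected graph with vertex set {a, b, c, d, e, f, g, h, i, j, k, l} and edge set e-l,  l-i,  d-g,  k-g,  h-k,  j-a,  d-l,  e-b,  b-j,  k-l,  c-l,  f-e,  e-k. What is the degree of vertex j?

Neighbors of j: a, b.

2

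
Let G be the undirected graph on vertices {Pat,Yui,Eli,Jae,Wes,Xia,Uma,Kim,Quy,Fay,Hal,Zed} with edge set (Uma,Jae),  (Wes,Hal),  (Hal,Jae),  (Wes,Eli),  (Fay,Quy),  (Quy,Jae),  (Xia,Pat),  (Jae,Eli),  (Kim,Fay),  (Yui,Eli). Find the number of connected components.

3

Component: {Zed}
Component: {Pat, Xia}
Component: {Yui, Eli, Jae, Wes, Uma, Kim, Quy, Fay, Hal}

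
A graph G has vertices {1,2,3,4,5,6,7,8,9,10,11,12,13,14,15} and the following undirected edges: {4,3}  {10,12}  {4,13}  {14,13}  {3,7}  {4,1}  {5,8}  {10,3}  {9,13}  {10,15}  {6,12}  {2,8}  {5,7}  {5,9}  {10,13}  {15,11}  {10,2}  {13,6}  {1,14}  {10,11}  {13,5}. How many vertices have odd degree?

Degrees: 1:2, 2:2, 3:3, 4:3, 5:4, 6:2, 7:2, 8:2, 9:2, 10:6, 11:2, 12:2, 13:6, 14:2, 15:2
Odd-degree vertices: 3, 4.

2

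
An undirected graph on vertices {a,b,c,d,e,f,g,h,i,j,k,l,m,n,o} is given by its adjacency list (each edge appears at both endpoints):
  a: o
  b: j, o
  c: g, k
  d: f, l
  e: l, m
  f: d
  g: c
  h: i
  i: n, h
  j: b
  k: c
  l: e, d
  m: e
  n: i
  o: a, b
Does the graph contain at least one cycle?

No

|V| = 15, |E| = 11, number of components = 4.
Since 11 = 15 - 4, the graph is a forest and contains no cycle.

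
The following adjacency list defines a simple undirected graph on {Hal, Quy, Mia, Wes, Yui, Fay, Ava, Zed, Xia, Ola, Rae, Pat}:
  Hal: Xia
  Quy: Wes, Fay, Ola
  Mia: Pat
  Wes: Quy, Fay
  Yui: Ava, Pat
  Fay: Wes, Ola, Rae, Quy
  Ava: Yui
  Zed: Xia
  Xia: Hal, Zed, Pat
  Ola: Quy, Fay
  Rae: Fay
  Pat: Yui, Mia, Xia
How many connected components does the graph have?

Component: {Quy, Wes, Fay, Ola, Rae}
Component: {Hal, Mia, Yui, Ava, Zed, Xia, Pat}

2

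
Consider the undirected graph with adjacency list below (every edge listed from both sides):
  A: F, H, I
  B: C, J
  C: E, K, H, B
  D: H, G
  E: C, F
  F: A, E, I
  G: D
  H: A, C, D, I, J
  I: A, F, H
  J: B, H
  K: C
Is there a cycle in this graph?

Yes

The graph has 11 vertices, 14 edges, and 1 connected component.
Since 14 > 11 - 1, a cycle must exist; for instance A-H-I-A.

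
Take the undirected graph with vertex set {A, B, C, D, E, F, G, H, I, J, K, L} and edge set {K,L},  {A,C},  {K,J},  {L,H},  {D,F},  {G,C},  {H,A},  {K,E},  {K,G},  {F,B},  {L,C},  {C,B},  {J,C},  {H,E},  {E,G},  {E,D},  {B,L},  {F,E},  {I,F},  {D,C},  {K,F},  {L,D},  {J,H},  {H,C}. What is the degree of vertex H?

Neighbors of H: A, C, E, J, L.

5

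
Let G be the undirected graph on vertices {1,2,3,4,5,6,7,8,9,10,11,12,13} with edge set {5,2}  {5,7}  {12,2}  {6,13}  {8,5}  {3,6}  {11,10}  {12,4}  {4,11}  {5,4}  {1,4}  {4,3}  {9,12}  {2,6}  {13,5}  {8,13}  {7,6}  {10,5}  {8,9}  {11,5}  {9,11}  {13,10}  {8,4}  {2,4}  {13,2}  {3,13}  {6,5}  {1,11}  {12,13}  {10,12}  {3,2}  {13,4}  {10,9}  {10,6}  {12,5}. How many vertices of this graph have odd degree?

2

Degrees: 1:2, 2:6, 3:4, 4:8, 5:9, 6:6, 7:2, 8:4, 9:4, 10:6, 11:5, 12:6, 13:8
Odd-degree vertices: 5, 11.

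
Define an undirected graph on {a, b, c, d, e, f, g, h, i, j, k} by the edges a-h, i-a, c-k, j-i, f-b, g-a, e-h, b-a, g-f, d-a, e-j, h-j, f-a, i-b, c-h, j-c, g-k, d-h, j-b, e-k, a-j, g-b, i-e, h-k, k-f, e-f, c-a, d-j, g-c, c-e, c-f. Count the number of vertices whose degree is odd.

6

Degrees: a:8, b:5, c:7, d:3, e:6, f:6, g:5, h:6, i:4, j:7, k:5
Odd-degree vertices: b, c, d, g, j, k.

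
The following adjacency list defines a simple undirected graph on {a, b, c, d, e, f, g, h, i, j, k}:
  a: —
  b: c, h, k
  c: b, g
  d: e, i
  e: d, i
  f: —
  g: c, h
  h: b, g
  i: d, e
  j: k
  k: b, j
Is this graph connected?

No

Component: {a}
Component: {f}
Component: {d, e, i}
Component: {b, c, g, h, j, k}
There are 4 separate components, so the graph is not connected.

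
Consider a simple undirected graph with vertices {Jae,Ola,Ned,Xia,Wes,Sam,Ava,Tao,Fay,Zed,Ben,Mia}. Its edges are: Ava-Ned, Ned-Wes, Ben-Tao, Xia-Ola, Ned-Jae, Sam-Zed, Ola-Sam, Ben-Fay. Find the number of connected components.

4

Component: {Mia}
Component: {Tao, Fay, Ben}
Component: {Jae, Ned, Wes, Ava}
Component: {Ola, Xia, Sam, Zed}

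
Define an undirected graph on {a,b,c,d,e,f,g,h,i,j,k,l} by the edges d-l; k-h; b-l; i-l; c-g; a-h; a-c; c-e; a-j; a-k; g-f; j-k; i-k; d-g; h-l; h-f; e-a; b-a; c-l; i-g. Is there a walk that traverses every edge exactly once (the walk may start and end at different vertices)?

Degrees: a:6, b:2, c:4, d:2, e:2, f:2, g:4, h:4, i:3, j:2, k:4, l:5
Odd-degree vertices: i, l (2 total).
The non-isolated vertices are connected and exactly 2 have odd degree, so an Eulerian trail exists (from i to l).

Yes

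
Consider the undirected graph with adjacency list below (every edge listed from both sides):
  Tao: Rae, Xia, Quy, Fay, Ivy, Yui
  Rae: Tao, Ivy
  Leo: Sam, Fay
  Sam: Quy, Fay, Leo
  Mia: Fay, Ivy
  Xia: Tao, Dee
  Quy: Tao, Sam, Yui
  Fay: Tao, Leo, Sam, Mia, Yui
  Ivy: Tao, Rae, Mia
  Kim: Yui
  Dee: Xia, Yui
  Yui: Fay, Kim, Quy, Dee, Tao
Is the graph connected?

Yes

A breadth-first search from Tao visits Tao, Xia, Ivy, Fay, Yui, Rae, Quy, Dee, Mia, Leo, Sam, Kim — all 12 vertices — so the graph is connected.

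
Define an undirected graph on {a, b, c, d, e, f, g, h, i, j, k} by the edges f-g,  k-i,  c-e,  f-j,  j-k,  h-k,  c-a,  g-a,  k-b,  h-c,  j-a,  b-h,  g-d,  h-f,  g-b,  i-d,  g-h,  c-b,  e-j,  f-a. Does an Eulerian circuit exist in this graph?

No

Degrees: a:4, b:4, c:4, d:2, e:2, f:4, g:5, h:5, i:2, j:4, k:4
g, h have odd degree; an Eulerian circuit needs every degree to be even, so none exists.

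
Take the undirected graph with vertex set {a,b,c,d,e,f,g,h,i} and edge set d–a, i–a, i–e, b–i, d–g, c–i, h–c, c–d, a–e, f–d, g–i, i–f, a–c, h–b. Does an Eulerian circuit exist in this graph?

Degrees: a:4, b:2, c:4, d:4, e:2, f:2, g:2, h:2, i:6
All degrees are even and the non-isolated vertices are connected — an Eulerian circuit exists.

Yes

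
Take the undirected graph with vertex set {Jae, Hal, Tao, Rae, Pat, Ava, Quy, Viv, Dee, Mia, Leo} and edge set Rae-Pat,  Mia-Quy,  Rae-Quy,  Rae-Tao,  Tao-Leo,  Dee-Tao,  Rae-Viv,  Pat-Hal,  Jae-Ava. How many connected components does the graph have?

2

Component: {Jae, Ava}
Component: {Hal, Tao, Rae, Pat, Quy, Viv, Dee, Mia, Leo}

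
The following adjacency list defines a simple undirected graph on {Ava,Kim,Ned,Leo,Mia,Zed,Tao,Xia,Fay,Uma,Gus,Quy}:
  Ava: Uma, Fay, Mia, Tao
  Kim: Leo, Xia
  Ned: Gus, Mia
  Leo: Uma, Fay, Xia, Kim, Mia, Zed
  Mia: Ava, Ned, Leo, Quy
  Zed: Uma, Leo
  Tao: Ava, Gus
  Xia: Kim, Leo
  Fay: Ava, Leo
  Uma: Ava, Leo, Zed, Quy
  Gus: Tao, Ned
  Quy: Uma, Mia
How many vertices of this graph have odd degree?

Degrees: Ava:4, Kim:2, Ned:2, Leo:6, Mia:4, Zed:2, Tao:2, Xia:2, Fay:2, Uma:4, Gus:2, Quy:2
Odd-degree vertices: none.

0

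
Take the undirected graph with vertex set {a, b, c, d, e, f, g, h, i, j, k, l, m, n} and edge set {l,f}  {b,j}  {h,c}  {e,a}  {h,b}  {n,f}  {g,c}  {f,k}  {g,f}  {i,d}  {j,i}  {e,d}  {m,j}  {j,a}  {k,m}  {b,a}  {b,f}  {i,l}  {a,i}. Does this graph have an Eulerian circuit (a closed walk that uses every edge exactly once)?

No

Degrees: a:4, b:4, c:2, d:2, e:2, f:5, g:2, h:2, i:4, j:4, k:2, l:2, m:2, n:1
f, n have odd degree; an Eulerian circuit needs every degree to be even, so none exists.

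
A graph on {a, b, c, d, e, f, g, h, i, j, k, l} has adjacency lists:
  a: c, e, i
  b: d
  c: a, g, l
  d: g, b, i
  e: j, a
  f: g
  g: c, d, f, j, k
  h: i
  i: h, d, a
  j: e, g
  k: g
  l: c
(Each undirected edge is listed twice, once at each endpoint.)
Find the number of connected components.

1

Component: {a, b, c, d, e, f, g, h, i, j, k, l}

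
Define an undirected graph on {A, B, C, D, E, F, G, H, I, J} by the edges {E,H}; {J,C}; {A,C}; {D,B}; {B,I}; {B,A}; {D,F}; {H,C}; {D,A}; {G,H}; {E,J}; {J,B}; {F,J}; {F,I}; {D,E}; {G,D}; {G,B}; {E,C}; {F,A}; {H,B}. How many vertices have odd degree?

2

Degrees: A:4, B:6, C:4, D:5, E:4, F:4, G:3, H:4, I:2, J:4
Odd-degree vertices: D, G.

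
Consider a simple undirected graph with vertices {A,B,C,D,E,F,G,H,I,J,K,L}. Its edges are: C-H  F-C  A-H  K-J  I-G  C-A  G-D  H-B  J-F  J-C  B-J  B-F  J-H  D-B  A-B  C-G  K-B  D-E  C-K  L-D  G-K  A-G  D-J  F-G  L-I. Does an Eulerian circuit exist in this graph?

Degrees: A:4, B:6, C:6, D:5, E:1, F:4, G:6, H:4, I:2, J:6, K:4, L:2
D, E have odd degree; an Eulerian circuit needs every degree to be even, so none exists.

No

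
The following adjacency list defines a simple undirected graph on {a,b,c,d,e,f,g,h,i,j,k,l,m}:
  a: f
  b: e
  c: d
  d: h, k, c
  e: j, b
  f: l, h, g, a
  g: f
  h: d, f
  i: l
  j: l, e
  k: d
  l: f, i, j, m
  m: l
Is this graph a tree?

Yes

|V| = 13, |E| = 12.
It is connected with exactly 12 edges, hence acyclic — it is a tree.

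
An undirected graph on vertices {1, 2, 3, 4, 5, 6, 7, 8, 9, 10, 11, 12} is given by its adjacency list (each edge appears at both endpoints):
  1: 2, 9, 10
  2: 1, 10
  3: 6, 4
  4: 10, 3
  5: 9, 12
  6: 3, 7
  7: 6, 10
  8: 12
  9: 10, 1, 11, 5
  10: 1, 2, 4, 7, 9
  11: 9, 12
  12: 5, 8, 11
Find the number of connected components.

Component: {1, 2, 3, 4, 5, 6, 7, 8, 9, 10, 11, 12}

1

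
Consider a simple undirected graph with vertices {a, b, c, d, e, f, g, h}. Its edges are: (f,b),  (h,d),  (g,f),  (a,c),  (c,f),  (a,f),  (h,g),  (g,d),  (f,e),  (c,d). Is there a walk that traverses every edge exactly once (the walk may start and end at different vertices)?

Degrees: a:2, b:1, c:3, d:3, e:1, f:5, g:3, h:2
Odd-degree vertices: b, c, d, e, f, g (6 total).
With 6 odd-degree vertices (more than two), no single trail can use every edge.

No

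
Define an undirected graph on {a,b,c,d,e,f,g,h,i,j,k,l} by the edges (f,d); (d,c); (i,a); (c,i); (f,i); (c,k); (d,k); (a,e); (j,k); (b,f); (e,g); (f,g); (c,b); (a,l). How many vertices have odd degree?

6

Degrees: a:3, b:2, c:4, d:3, e:2, f:4, g:2, h:0, i:3, j:1, k:3, l:1
Odd-degree vertices: a, d, i, j, k, l.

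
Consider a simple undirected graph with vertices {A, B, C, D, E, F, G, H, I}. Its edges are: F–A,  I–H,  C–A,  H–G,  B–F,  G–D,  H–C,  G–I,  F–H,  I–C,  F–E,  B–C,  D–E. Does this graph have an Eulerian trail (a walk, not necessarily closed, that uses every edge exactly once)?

Yes

Degrees: A:2, B:2, C:4, D:2, E:2, F:4, G:3, H:4, I:3
Odd-degree vertices: G, I (2 total).
With 2 odd-degree vertices and all edges in one connected piece, an Eulerian trail exists (from G to I).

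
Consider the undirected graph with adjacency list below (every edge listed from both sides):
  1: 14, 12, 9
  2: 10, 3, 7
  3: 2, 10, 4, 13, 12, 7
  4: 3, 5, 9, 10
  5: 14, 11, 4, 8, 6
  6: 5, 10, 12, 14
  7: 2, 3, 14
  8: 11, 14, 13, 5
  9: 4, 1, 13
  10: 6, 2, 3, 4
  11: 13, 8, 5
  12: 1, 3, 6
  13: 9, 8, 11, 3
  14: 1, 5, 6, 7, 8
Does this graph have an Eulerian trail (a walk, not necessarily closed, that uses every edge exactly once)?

Degrees: 1:3, 2:3, 3:6, 4:4, 5:5, 6:4, 7:3, 8:4, 9:3, 10:4, 11:3, 12:3, 13:4, 14:5
Odd-degree vertices: 1, 2, 5, 7, 9, 11, 12, 14 (8 total).
With 8 odd-degree vertices (more than two), no single trail can use every edge.

No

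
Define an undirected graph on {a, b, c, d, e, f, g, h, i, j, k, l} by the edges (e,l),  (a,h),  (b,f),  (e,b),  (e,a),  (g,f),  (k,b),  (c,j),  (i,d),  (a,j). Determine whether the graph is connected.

No

Component: {d, i}
Component: {a, b, c, e, f, g, h, j, k, l}
There are 2 separate components, so the graph is not connected.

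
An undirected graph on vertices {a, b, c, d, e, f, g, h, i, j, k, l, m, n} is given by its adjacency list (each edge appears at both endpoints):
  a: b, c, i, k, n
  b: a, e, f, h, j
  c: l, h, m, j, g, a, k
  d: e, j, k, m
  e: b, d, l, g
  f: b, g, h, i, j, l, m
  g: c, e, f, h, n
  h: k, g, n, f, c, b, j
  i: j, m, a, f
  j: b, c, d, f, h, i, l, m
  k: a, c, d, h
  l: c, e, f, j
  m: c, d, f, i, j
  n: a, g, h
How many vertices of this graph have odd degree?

8

Degrees: a:5, b:5, c:7, d:4, e:4, f:7, g:5, h:7, i:4, j:8, k:4, l:4, m:5, n:3
Odd-degree vertices: a, b, c, f, g, h, m, n.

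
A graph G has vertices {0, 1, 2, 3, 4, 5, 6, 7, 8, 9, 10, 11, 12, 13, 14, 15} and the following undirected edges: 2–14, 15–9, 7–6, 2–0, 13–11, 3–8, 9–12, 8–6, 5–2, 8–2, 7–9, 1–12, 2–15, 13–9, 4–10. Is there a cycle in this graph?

|V| = 16, |E| = 15, number of components = 2.
Since 15 > 16 - 2, a cycle must exist; for instance 2-15-9-7-6-8-2.

Yes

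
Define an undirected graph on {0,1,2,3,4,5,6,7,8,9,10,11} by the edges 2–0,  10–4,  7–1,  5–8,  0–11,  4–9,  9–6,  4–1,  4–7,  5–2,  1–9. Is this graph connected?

Component: {3}
Component: {0, 2, 5, 8, 11}
Component: {1, 4, 6, 7, 9, 10}
There are 3 separate components, so the graph is not connected.

No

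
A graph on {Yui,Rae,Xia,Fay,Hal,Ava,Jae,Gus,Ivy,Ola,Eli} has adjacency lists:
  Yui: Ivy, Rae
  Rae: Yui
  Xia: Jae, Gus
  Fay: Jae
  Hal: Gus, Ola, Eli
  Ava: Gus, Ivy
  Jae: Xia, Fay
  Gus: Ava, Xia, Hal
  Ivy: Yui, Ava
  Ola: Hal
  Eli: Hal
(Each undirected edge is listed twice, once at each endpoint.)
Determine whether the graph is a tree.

Yes

The graph has 11 vertices and 10 edges.
Connected and |E| = |V| - 1, which characterizes a tree.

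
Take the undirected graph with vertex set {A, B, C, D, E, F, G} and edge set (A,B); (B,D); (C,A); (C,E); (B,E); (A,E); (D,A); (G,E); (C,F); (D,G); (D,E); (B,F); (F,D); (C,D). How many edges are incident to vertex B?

Neighbors of B: A, D, E, F.

4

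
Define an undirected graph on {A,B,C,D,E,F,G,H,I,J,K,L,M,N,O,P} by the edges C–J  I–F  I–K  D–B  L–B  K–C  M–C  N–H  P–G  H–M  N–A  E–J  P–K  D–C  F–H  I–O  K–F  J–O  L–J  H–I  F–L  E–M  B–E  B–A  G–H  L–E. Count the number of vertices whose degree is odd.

Degrees: A:2, B:4, C:4, D:2, E:4, F:4, G:2, H:5, I:4, J:4, K:4, L:4, M:3, N:2, O:2, P:2
Odd-degree vertices: H, M.

2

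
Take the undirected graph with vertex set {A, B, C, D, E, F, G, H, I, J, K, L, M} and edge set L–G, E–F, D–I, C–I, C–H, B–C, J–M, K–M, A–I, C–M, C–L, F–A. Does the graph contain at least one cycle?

No

|V| = 13, |E| = 12, number of components = 1.
A forest on 13 vertices with 1 component has exactly 12 edges, which matches — so no cycle.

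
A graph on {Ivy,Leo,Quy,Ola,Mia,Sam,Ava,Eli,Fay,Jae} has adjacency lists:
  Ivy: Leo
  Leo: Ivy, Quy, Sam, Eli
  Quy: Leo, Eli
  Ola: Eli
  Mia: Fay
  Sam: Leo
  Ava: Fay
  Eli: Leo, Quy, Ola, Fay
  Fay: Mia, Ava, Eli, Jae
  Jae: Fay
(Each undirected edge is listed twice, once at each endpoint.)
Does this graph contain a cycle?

Yes

The graph has 10 vertices, 10 edges, and 1 connected component.
One cycle is Leo-Eli-Quy-Leo.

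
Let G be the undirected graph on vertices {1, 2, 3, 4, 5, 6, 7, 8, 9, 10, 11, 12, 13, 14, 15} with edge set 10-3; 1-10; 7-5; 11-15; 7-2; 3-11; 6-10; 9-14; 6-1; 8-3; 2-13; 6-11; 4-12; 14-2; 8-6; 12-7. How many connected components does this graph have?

2

Component: {1, 3, 6, 8, 10, 11, 15}
Component: {2, 4, 5, 7, 9, 12, 13, 14}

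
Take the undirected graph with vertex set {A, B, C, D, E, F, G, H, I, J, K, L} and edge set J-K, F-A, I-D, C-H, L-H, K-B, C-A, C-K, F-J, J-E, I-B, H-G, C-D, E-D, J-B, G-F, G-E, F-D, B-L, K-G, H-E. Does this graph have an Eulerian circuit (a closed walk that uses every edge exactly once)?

Yes

Degrees: A:2, B:4, C:4, D:4, E:4, F:4, G:4, H:4, I:2, J:4, K:4, L:2
All degrees are even and the non-isolated vertices are connected — an Eulerian circuit exists.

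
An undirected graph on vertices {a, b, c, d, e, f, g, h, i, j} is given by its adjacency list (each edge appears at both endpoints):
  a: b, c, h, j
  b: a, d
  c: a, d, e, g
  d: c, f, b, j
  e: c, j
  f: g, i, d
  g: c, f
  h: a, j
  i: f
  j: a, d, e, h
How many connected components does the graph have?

1

Component: {a, b, c, d, e, f, g, h, i, j}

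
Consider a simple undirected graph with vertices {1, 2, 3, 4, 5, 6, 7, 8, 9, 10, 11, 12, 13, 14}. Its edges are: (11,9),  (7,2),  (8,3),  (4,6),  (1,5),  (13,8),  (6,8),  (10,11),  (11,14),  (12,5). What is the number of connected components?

Component: {2, 7}
Component: {1, 5, 12}
Component: {9, 10, 11, 14}
Component: {3, 4, 6, 8, 13}

4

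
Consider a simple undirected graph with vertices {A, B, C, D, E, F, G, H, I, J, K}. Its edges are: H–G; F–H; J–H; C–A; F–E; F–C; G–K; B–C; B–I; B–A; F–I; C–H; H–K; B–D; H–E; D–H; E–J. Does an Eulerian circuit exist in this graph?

Degrees: A:2, B:4, C:4, D:2, E:3, F:4, G:2, H:7, I:2, J:2, K:2
Vertices with odd degree: E, H. An Eulerian circuit requires all degrees even.

No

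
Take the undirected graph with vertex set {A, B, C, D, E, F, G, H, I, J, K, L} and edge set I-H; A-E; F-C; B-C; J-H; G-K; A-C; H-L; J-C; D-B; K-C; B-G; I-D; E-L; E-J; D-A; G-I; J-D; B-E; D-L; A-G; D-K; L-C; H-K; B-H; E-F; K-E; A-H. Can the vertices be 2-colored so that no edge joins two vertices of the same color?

Yes

Color {C, D, E, G, H} black and {A, B, F, I, J, K, L} white. No edge joins two same-colored vertices, so the graph is bipartite.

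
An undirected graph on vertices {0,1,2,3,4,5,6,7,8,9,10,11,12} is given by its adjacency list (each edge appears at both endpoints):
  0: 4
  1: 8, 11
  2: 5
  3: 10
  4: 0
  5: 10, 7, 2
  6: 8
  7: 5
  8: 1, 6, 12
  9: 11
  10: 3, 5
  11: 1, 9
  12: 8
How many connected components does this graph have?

3

Component: {0, 4}
Component: {2, 3, 5, 7, 10}
Component: {1, 6, 8, 9, 11, 12}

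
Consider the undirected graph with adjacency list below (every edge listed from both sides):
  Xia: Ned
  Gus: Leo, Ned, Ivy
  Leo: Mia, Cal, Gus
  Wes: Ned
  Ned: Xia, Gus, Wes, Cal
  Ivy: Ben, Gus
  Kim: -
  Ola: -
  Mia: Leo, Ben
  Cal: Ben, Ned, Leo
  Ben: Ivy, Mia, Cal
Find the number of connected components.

3

Component: {Kim}
Component: {Ola}
Component: {Xia, Gus, Leo, Wes, Ned, Ivy, Mia, Cal, Ben}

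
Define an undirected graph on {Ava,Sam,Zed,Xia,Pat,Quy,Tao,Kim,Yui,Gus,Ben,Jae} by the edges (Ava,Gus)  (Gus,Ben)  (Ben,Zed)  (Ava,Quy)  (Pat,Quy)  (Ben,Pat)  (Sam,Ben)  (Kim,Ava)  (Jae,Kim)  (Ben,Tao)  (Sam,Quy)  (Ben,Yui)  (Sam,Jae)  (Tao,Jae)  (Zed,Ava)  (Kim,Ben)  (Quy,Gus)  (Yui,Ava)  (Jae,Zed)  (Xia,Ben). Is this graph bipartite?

No

The cycle Gus-Quy-Ava-Gus has length 3, which is odd, so the graph is not bipartite.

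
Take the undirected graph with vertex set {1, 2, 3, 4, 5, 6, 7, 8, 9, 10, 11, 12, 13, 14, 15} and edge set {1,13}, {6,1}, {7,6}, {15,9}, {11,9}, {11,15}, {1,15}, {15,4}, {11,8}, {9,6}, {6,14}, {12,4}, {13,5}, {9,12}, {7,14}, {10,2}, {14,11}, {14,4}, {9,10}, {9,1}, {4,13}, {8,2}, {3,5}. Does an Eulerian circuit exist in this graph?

Degrees: 1:4, 2:2, 3:1, 4:4, 5:2, 6:4, 7:2, 8:2, 9:6, 10:2, 11:4, 12:2, 13:3, 14:4, 15:4
Vertices with odd degree: 3, 13. An Eulerian circuit requires all degrees even.

No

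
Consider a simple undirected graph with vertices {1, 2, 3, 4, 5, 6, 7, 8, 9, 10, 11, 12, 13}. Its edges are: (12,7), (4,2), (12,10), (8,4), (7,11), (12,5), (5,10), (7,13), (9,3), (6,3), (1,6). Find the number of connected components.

3

Component: {2, 4, 8}
Component: {1, 3, 6, 9}
Component: {5, 7, 10, 11, 12, 13}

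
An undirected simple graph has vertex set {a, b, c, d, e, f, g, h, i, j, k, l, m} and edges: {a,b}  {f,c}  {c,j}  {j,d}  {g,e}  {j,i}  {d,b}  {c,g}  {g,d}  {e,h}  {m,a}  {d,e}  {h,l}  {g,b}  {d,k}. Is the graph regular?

Degrees: a:2, b:3, c:3, d:5, e:3, f:1, g:4, h:2, i:1, j:3, k:1, l:1, m:1
Degrees are not all equal (e.g. deg(f)=1 but deg(d)=5); not regular.

No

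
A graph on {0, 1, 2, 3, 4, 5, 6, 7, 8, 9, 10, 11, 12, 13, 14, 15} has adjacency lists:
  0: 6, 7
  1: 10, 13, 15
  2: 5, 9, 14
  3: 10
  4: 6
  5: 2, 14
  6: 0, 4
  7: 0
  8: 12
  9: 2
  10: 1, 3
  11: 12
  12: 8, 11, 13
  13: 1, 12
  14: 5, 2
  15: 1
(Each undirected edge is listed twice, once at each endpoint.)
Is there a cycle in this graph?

The graph has 16 vertices, 14 edges, and 3 connected components.
One cycle is 2-5-14-2.

Yes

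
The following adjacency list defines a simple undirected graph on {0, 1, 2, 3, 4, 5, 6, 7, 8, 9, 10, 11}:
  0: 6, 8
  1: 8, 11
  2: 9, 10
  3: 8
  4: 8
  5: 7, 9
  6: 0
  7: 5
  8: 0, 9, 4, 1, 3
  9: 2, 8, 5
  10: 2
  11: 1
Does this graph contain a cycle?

No

|V| = 12, |E| = 11, number of components = 1.
Since 11 = 12 - 1, the graph is a forest and contains no cycle.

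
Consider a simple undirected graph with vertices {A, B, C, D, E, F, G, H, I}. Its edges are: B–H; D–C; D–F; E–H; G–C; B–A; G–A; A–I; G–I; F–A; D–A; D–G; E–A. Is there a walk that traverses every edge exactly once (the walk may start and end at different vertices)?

Degrees: A:6, B:2, C:2, D:4, E:2, F:2, G:4, H:2, I:2
Odd-degree vertices: none (0 total).
The non-isolated vertices are connected and exactly 0 have odd degree, so an Eulerian trail exists.

Yes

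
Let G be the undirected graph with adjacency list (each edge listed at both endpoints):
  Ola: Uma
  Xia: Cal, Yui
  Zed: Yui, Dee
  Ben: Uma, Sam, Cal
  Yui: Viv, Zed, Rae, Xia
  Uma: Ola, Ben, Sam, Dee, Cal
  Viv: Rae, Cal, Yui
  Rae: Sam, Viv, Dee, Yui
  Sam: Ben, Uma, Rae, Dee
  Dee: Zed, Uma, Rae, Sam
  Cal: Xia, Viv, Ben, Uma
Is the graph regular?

No

Degrees: Ola:1, Xia:2, Zed:2, Ben:3, Yui:4, Uma:5, Viv:3, Rae:4, Sam:4, Dee:4, Cal:4
Degrees are not all equal (e.g. deg(Ola)=1 but deg(Uma)=5); not regular.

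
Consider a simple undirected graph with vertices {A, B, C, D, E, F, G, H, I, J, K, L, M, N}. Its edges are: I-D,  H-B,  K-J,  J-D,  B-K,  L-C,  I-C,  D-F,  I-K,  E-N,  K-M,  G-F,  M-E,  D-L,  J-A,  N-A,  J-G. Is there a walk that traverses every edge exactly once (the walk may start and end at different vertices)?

Yes

Degrees: A:2, B:2, C:2, D:4, E:2, F:2, G:2, H:1, I:3, J:4, K:4, L:2, M:2, N:2
Odd-degree vertices: H, I (2 total).
The non-isolated vertices are connected and exactly 2 have odd degree, so an Eulerian trail exists (from H to I).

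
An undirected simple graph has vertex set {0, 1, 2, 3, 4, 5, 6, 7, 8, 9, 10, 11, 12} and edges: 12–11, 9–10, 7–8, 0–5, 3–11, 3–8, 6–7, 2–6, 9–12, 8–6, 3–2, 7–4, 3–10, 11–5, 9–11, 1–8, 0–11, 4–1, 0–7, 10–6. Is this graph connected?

Yes

Starting from 0 and exploring outward reaches every vertex (0, 7, 5, 11, 8, 6, 4, 3, 12, 9, 1, 2, 10); the graph is connected.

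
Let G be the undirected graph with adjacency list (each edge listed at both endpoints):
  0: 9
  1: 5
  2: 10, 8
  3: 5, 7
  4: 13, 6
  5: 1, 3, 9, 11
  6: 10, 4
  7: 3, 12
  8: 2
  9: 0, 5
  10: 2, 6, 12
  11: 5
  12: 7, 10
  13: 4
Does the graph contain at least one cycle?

The graph has 14 vertices, 13 edges, and 1 connected component.
Since 13 = 14 - 1, the graph is a forest and contains no cycle.

No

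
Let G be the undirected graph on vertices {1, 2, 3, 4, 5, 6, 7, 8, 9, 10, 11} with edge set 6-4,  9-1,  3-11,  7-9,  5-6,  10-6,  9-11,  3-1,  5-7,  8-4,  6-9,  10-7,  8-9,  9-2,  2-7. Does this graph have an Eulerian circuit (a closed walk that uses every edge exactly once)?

Degrees: 1:2, 2:2, 3:2, 4:2, 5:2, 6:4, 7:4, 8:2, 9:6, 10:2, 11:2
All degrees are even and the non-isolated vertices are connected — an Eulerian circuit exists.

Yes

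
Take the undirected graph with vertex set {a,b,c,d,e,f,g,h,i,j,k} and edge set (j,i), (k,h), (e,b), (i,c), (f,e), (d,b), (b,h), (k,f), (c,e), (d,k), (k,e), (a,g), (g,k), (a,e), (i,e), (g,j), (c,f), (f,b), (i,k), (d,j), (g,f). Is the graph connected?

A breadth-first search from a visits a, e, g, c, f, b, i, k, j, d, h — all 11 vertices — so the graph is connected.

Yes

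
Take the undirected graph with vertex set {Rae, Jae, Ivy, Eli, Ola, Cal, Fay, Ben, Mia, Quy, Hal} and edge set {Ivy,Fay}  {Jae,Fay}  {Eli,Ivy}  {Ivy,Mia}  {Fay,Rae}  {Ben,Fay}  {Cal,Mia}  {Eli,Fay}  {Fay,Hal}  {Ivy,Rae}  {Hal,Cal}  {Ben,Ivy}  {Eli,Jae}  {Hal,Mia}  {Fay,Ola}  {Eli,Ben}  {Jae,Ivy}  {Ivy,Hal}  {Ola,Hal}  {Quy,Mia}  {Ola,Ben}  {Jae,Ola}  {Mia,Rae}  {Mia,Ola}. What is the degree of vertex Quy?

Neighbors of Quy: Mia.

1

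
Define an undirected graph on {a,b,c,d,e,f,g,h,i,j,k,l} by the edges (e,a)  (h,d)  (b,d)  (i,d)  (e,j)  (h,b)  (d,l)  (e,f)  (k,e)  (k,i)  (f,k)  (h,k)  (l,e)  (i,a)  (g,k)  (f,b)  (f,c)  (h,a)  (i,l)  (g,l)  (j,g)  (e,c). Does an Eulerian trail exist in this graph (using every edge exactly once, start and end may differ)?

No

Degrees: a:3, b:3, c:2, d:4, e:6, f:4, g:3, h:4, i:4, j:2, k:5, l:4
Odd-degree vertices: a, b, g, k (4 total).
With 4 odd-degree vertices (more than two), no single trail can use every edge.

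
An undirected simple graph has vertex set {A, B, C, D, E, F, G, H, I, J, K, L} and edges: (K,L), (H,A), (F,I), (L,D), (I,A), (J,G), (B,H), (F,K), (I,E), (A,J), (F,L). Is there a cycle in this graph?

Yes

|V| = 12, |E| = 11, number of components = 2.
One cycle is F-L-K-F.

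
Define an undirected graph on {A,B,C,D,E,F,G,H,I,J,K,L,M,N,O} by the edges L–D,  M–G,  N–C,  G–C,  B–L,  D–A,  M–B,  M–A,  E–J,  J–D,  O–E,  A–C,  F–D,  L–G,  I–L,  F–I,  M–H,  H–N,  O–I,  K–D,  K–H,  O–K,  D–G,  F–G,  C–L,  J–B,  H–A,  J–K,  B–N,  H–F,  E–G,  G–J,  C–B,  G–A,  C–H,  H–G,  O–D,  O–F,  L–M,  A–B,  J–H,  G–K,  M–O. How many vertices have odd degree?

Degrees: A:6, B:6, C:6, D:7, E:3, F:5, G:10, H:8, I:3, J:6, K:5, L:6, M:6, N:3, O:6
Odd-degree vertices: D, E, F, I, K, N.

6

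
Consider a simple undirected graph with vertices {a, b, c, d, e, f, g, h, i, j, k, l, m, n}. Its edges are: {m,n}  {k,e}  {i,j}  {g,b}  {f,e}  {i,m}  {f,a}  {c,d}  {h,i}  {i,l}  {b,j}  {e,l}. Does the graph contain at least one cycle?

No

The graph has 14 vertices, 12 edges, and 2 connected components.
A forest on 14 vertices with 2 components has exactly 12 edges, which matches — so no cycle.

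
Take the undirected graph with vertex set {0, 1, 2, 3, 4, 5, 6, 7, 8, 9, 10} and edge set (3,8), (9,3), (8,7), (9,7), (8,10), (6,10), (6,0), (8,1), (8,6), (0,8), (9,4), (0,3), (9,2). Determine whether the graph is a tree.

|V| = 11, |E| = 13.
It is not connected, so it is not a tree.

No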